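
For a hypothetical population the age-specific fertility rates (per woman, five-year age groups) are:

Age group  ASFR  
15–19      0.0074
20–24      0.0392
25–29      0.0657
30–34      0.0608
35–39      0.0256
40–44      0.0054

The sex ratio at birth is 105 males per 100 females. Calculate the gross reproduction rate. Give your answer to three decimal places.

0.498

Proportion female at birth = 100 / (100 + 105) = 0.48780.
Sum of ASFRs = 0.0074 + 0.0392 + 0.0657 + 0.0608 + 0.0256 + 0.0054 = 0.2041
TFR = 5 × 0.2041 = 1.0205
GRR = 0.48780 × 1.0205 = 0.49780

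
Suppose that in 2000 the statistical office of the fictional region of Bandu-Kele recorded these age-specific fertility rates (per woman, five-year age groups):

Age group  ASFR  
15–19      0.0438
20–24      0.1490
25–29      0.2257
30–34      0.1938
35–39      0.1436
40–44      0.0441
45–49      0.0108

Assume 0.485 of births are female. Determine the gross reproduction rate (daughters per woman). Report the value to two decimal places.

Proportion female at birth = 0.485.
Sum of ASFRs = 0.0438 + 0.1490 + 0.2257 + 0.1938 + 0.1436 + 0.0441 + 0.0108 = 0.8108
TFR = 5 × 0.8108 = 4.054
GRR = 0.485 × 4.054 = 1.96619

1.97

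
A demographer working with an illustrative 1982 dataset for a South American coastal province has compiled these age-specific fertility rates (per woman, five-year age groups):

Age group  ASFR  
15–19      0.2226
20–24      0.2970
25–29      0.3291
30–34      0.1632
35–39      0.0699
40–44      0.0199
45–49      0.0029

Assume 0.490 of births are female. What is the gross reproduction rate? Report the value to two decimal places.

2.71

Proportion female at birth = 0.490.
Sum of ASFRs = 0.2226 + 0.2970 + 0.3291 + 0.1632 + 0.0699 + 0.0199 + 0.0029 = 1.1046
TFR = 5 × 1.1046 = 5.523
GRR = 0.490 × 5.523 = 2.70627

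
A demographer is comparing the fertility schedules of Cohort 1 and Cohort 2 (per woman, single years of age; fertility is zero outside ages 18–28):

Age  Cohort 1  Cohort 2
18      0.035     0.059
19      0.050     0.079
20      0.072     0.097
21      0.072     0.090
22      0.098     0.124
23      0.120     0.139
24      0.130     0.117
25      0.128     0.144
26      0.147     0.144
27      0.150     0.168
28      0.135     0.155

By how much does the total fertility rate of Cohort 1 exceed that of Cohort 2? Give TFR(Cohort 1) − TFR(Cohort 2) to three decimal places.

-0.179

Cohort 1:
  Sum of ASFRs = 0.035 + 0.050 + 0.072 + 0.072 + 0.098 + 0.120 + 0.130 + 0.128 + 0.147 + 0.150 + 0.135 = 1.137
  TFR = 1.137
Cohort 2:
  Sum of ASFRs = 0.059 + 0.079 + 0.097 + 0.090 + 0.124 + 0.139 + 0.117 + 0.144 + 0.144 + 0.168 + 0.155 = 1.316
  TFR = 1.316
Difference = 1.137 − 1.316 = -0.179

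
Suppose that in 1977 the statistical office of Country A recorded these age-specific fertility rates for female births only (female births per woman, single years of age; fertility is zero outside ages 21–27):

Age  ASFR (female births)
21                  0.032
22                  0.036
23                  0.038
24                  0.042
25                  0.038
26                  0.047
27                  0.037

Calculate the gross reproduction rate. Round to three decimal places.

0.270

Sum of female ASFRs = 0.032 + 0.036 + 0.038 + 0.042 + 0.038 + 0.047 + 0.037 = 0.270
GRR = 0.27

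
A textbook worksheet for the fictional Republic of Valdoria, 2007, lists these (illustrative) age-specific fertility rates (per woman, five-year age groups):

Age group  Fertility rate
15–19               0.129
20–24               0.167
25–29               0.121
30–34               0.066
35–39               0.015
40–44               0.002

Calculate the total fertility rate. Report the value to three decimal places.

Sum of ASFRs = 0.129 + 0.167 + 0.121 + 0.066 + 0.015 + 0.002 = 0.500
TFR = 5 × 0.500 = 2.5

2.500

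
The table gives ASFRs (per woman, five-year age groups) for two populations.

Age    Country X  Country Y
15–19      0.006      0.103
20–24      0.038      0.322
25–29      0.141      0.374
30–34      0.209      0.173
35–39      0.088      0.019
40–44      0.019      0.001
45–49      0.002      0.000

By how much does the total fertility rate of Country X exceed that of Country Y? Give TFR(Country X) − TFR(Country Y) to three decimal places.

-2.445

Country X:
  Sum of ASFRs = 0.006 + 0.038 + 0.141 + 0.209 + 0.088 + 0.019 + 0.002 = 0.503
  TFR = 5 × 0.503 = 2.515
Country Y:
  Sum of ASFRs = 0.103 + 0.322 + 0.374 + 0.173 + 0.019 + 0.001 + 0.000 = 0.992
  TFR = 5 × 0.992 = 4.96
Difference = 2.515 − 4.96 = -2.445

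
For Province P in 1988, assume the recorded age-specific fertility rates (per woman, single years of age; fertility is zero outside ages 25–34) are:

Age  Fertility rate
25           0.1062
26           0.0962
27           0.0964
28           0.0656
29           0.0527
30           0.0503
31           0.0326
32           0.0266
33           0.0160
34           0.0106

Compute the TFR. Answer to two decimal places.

Sum of ASFRs = 0.1062 + 0.0962 + 0.0964 + 0.0656 + 0.0527 + 0.0503 + 0.0326 + 0.0266 + 0.0160 + 0.0106 = 0.5532
TFR = 0.5532

0.55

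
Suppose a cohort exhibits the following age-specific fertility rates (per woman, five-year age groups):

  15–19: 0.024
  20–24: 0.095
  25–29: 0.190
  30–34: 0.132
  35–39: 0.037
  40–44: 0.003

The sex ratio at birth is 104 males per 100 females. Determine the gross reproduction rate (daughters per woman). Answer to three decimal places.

Proportion female at birth = 100 / (100 + 104) = 0.49020.
Sum of ASFRs = 0.024 + 0.095 + 0.190 + 0.132 + 0.037 + 0.003 = 0.481
TFR = 5 × 0.481 = 2.405
GRR = 0.49020 × 2.405 = 1.17893

1.179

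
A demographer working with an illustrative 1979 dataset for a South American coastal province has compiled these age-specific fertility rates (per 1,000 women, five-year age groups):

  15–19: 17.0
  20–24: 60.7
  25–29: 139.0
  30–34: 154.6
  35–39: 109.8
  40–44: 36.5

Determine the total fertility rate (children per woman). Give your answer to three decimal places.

Sum of ASFRs = 17.0 + 60.7 + 139.0 + 154.6 + 109.8 + 36.5 = 517.6
TFR = 5 × 517.6 / 1000 = 2.588

2.588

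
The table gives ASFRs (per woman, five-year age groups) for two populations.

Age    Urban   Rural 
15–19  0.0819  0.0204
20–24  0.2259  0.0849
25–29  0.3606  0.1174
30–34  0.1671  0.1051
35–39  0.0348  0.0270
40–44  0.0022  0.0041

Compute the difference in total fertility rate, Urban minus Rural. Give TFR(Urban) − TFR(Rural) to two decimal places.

2.57

Urban:
  Sum of ASFRs = 0.0819 + 0.2259 + 0.3606 + 0.1671 + 0.0348 + 0.0022 = 0.8725
  TFR = 5 × 0.8725 = 4.3625
Rural:
  Sum of ASFRs = 0.0204 + 0.0849 + 0.1174 + 0.1051 + 0.0270 + 0.0041 = 0.3589
  TFR = 5 × 0.3589 = 1.7945
Difference = 4.3625 − 1.7945 = 2.568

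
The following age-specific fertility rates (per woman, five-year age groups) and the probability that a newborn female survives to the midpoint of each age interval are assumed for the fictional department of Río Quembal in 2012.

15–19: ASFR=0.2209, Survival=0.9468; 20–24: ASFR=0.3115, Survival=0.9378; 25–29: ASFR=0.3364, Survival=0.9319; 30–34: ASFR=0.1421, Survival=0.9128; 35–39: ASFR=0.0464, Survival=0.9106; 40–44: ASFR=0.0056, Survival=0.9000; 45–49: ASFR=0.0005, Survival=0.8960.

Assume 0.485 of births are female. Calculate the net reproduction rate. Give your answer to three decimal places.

Proportion female at birth = 0.485.
Weighting each age-specific rate by interval width and survival:
  15–19: 5 × 0.2209 × 0.9468 = 1.04574
  20–24: 5 × 0.3115 × 0.9378 = 1.46062
  25–29: 5 × 0.3364 × 0.9319 = 1.56746
  30–34: 5 × 0.1421 × 0.9128 = 0.64854
  35–39: 5 × 0.0464 × 0.9106 = 0.21126
  40–44: 5 × 0.0056 × 0.9000 = 0.02520
  45–49: 5 × 0.0005 × 0.8960 = 0.00224
Sum = 4.96106
NRR = 0.485 × 4.96106 = 2.40611

2.406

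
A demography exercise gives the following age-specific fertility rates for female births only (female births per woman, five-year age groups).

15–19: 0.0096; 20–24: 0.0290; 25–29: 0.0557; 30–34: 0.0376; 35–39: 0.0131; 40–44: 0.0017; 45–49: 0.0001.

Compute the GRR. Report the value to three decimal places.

0.734

Sum of female ASFRs = 0.0096 + 0.0290 + 0.0557 + 0.0376 + 0.0131 + 0.0017 + 0.0001 = 0.1468
GRR = 5 × 0.1468 = 0.734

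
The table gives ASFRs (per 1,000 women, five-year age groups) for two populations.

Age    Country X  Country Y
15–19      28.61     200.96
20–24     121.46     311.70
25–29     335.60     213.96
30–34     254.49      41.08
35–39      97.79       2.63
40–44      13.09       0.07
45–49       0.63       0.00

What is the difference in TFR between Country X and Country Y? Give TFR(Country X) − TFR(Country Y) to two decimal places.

0.41

Country X:
  Sum of ASFRs = 28.61 + 121.46 + 335.60 + 254.49 + 97.79 + 13.09 + 0.63 = 851.67
  TFR = 5 × 851.67 / 1000 = 4.25835
Country Y:
  Sum of ASFRs = 200.96 + 311.70 + 213.96 + 41.08 + 2.63 + 0.07 + 0.00 = 770.40
  TFR = 5 × 770.40 / 1000 = 3.852
Difference = 4.25835 − 3.852 = 0.40635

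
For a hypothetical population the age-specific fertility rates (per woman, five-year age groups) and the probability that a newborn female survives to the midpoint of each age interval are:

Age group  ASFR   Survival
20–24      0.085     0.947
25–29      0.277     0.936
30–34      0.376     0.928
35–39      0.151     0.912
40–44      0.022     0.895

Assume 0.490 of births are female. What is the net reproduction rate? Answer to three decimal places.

Proportion female at birth = 0.490.
Survival-weighted fertility by age (5·fₓ·Sₓ):
  20–24: 5 × 0.085 × 0.947 = 0.40248
  25–29: 5 × 0.277 × 0.936 = 1.29636
  30–34: 5 × 0.376 × 0.928 = 1.74464
  35–39: 5 × 0.151 × 0.912 = 0.68856
  40–44: 5 × 0.022 × 0.895 = 0.09845
Sum = 4.23049
NRR = 0.490 × 4.23049 = 2.07294

2.073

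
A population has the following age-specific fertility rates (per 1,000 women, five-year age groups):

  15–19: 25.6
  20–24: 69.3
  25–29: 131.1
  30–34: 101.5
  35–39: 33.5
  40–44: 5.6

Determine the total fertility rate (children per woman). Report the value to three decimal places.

Sum of ASFRs = 25.6 + 69.3 + 131.1 + 101.5 + 33.5 + 5.6 = 366.6
TFR = 5 × 366.6 / 1000 = 1.833

1.833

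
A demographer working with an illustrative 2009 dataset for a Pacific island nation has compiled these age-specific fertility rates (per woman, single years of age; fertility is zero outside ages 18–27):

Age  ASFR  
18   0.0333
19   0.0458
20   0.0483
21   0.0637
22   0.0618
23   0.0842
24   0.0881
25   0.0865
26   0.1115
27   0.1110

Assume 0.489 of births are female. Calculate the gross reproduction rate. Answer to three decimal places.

0.359

Proportion female at birth = 0.489.
Sum of ASFRs = 0.0333 + 0.0458 + 0.0483 + 0.0637 + 0.0618 + 0.0842 + 0.0881 + 0.0865 + 0.1115 + 0.1110 = 0.7342
TFR = 0.7342
GRR = 0.489 × 0.7342 = 0.35902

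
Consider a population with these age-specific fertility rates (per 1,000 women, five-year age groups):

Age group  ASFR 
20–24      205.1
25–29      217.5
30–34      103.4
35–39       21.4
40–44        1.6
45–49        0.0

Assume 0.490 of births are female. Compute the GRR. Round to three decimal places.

Proportion female at birth = 0.490.
Sum of ASFRs = 205.1 + 217.5 + 103.4 + 21.4 + 1.6 + 0.0 = 549.0
TFR = 5 × 549.0 / 1000 = 2.745
GRR = 0.490 × 2.745 = 1.34505

1.345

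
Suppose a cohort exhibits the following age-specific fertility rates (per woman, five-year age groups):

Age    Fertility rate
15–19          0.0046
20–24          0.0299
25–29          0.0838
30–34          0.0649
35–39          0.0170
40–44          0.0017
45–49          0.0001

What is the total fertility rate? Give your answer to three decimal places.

1.010

Sum of ASFRs = 0.0046 + 0.0299 + 0.0838 + 0.0649 + 0.0170 + 0.0017 + 0.0001 = 0.2020
TFR = 5 × 0.2020 = 1.01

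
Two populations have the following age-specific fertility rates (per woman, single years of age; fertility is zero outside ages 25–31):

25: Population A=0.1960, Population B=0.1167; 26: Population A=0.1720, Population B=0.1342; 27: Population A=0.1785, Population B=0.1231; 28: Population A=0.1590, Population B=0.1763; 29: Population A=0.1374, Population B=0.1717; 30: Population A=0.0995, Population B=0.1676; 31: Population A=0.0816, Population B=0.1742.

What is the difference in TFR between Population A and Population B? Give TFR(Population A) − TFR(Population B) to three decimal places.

-0.040

Population A:
  Sum of ASFRs = 0.1960 + 0.1720 + 0.1785 + 0.1590 + 0.1374 + 0.0995 + 0.0816 = 1.0240
  TFR = 1.024
Population B:
  Sum of ASFRs = 0.1167 + 0.1342 + 0.1231 + 0.1763 + 0.1717 + 0.1676 + 0.1742 = 1.0638
  TFR = 1.0638
Difference = 1.024 − 1.0638 = -0.0398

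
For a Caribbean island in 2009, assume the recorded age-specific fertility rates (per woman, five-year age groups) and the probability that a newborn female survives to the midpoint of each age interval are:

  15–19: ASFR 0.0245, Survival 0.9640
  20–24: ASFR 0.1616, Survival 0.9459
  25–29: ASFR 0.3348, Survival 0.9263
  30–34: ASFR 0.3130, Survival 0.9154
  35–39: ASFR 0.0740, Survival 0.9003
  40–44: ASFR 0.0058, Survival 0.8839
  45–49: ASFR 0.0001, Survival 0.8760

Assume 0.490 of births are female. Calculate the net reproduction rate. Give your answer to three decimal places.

Proportion female at birth = 0.490.
Weighting each age-specific rate by interval width and survival:
  15–19: 5 × 0.0245 × 0.9640 = 0.11809
  20–24: 5 × 0.1616 × 0.9459 = 0.76429
  25–29: 5 × 0.3348 × 0.9263 = 1.55063
  30–34: 5 × 0.3130 × 0.9154 = 1.43260
  35–39: 5 × 0.0740 × 0.9003 = 0.33311
  40–44: 5 × 0.0058 × 0.8839 = 0.02563
  45–49: 5 × 0.0001 × 0.8760 = 0.00044
Sum = 4.22479
NRR = 0.490 × 4.22479 = 2.07015

2.070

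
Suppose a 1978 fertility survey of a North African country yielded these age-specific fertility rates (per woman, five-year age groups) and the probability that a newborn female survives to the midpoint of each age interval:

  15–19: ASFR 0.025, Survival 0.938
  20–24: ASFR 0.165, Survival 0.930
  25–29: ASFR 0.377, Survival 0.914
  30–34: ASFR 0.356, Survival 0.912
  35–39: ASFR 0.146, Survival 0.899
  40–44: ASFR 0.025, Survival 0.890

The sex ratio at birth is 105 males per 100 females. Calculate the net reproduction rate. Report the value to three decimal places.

Proportion female at birth = 100 / (100 + 105) = 0.48780.
Survival-weighted fertility by age (5·fₓ·Sₓ):
  15–19: 5 × 0.025 × 0.938 = 0.11725
  20–24: 5 × 0.165 × 0.930 = 0.76725
  25–29: 5 × 0.377 × 0.914 = 1.72289
  30–34: 5 × 0.356 × 0.912 = 1.62336
  35–39: 5 × 0.146 × 0.899 = 0.65627
  40–44: 5 × 0.025 × 0.890 = 0.11125
Sum = 4.99827
NRR = 0.48780 × 4.99827 = 2.43816
NRR > 1, so each generation more than replaces itself.

2.438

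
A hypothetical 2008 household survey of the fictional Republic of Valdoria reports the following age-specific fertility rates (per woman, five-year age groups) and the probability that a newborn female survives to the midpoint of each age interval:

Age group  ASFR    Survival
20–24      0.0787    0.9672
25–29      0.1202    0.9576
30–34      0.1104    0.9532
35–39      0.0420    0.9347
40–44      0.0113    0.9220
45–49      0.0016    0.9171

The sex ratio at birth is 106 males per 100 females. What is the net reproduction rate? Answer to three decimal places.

0.844

Proportion female at birth = 100 / (100 + 106) = 0.48544.
Weighting each age-specific rate by interval width and survival:
  20–24: 5 × 0.0787 × 0.9672 = 0.38059
  25–29: 5 × 0.1202 × 0.9576 = 0.57552
  30–34: 5 × 0.1104 × 0.9532 = 0.52617
  35–39: 5 × 0.0420 × 0.9347 = 0.19629
  40–44: 5 × 0.0113 × 0.9220 = 0.05209
  45–49: 5 × 0.0016 × 0.9171 = 0.00734
Sum = 1.73800
NRR = 0.48544 × 1.73800 = 0.84369
NRR < 1, so the cohort does not fully replace itself.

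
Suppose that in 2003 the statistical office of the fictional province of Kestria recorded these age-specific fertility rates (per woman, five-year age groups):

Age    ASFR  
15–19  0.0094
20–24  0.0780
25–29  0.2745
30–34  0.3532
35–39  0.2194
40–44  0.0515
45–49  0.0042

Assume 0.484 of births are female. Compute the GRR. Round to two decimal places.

2.40

Proportion female at birth = 0.484.
Sum of ASFRs = 0.0094 + 0.0780 + 0.2745 + 0.3532 + 0.2194 + 0.0515 + 0.0042 = 0.9902
TFR = 5 × 0.9902 = 4.951
GRR = 0.484 × 4.951 = 2.39628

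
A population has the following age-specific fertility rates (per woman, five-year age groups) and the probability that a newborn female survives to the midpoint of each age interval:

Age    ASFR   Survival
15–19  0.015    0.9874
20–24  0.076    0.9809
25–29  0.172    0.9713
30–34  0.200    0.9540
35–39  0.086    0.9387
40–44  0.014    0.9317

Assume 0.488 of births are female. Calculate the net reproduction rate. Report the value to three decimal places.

1.320

Proportion female at birth = 0.488.
Each age group contributes 5 × ASFR × survival:
  15–19: 5 × 0.015 × 0.9874 = 0.07406
  20–24: 5 × 0.076 × 0.9809 = 0.37274
  25–29: 5 × 0.172 × 0.9713 = 0.83532
  30–34: 5 × 0.200 × 0.9540 = 0.95400
  35–39: 5 × 0.086 × 0.9387 = 0.40364
  40–44: 5 × 0.014 × 0.9317 = 0.06522
Sum = 2.70498
NRR = 0.488 × 2.70498 = 1.32003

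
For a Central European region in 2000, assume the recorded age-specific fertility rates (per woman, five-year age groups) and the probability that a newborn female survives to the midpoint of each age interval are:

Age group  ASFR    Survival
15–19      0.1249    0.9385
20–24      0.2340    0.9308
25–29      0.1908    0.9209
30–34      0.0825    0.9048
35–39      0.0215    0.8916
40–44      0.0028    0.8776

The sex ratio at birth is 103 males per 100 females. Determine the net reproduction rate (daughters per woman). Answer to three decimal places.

1.495

Proportion female at birth = 100 / (100 + 103) = 0.49261.
Survival-weighted fertility by age (5·fₓ·Sₓ):
  15–19: 5 × 0.1249 × 0.9385 = 0.58609
  20–24: 5 × 0.2340 × 0.9308 = 1.08904
  25–29: 5 × 0.1908 × 0.9209 = 0.87854
  30–34: 5 × 0.0825 × 0.9048 = 0.37323
  35–39: 5 × 0.0215 × 0.8916 = 0.09585
  40–44: 5 × 0.0028 × 0.8776 = 0.01229
Sum = 3.03504
NRR = 0.49261 × 3.03504 = 1.49509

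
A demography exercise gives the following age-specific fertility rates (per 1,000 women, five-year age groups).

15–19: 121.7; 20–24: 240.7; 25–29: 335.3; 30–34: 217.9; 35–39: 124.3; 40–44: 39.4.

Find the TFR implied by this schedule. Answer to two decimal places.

5.40

Sum of ASFRs = 121.7 + 240.7 + 335.3 + 217.9 + 124.3 + 39.4 = 1079.3
TFR = 5 × 1079.3 / 1000 = 5.3965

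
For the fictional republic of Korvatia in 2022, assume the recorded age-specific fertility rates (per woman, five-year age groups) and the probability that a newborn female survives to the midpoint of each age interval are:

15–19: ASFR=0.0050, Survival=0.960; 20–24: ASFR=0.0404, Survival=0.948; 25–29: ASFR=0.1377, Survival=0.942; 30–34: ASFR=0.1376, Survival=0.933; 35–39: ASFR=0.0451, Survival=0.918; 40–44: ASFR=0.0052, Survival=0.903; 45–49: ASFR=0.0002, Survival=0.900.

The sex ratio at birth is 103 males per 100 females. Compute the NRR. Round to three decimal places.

Proportion female at birth = 100 / (100 + 103) = 0.49261.
Per-age-group product (5 × ASFR × survival probability):
  15–19: 5 × 0.0050 × 0.960 = 0.02400
  20–24: 5 × 0.0404 × 0.948 = 0.19150
  25–29: 5 × 0.1377 × 0.942 = 0.64857
  30–34: 5 × 0.1376 × 0.933 = 0.64190
  35–39: 5 × 0.0451 × 0.918 = 0.20701
  40–44: 5 × 0.0052 × 0.903 = 0.02348
  45–49: 5 × 0.0002 × 0.900 = 0.00090
Sum = 1.73736
NRR = 0.49261 × 1.73736 = 0.85584

0.856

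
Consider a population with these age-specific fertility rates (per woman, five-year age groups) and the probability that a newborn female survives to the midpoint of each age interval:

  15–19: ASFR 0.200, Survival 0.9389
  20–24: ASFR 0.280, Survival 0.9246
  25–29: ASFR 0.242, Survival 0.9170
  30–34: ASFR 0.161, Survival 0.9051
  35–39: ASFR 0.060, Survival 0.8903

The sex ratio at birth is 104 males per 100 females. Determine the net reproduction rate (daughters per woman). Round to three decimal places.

Proportion female at birth = 100 / (100 + 104) = 0.49020.
Weighting each age-specific rate by interval width and survival:
  15–19: 5 × 0.200 × 0.9389 = 0.93890
  20–24: 5 × 0.280 × 0.9246 = 1.29444
  25–29: 5 × 0.242 × 0.9170 = 1.10957
  30–34: 5 × 0.161 × 0.9051 = 0.72861
  35–39: 5 × 0.060 × 0.8903 = 0.26709
Sum = 4.33861
NRR = 0.49020 × 4.33861 = 2.12679
With NRR above 1 the population is above replacement fertility.

2.127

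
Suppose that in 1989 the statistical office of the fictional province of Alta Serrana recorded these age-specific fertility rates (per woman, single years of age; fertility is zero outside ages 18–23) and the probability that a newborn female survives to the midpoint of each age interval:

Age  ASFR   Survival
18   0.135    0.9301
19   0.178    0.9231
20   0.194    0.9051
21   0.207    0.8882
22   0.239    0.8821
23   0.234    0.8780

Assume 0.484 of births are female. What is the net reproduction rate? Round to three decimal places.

0.516

Proportion female at birth = 0.484.
Weighting each age-specific rate by interval width and survival:
  18: 1 × 0.135 × 0.9301 = 0.12556
  19: 1 × 0.178 × 0.9231 = 0.16431
  20: 1 × 0.194 × 0.9051 = 0.17559
  21: 1 × 0.207 × 0.8882 = 0.18386
  22: 1 × 0.239 × 0.8821 = 0.21082
  23: 1 × 0.234 × 0.8780 = 0.20545
Sum = 1.06559
NRR = 0.484 × 1.06559 = 0.51575
With NRR below 1 the population is below replacement fertility.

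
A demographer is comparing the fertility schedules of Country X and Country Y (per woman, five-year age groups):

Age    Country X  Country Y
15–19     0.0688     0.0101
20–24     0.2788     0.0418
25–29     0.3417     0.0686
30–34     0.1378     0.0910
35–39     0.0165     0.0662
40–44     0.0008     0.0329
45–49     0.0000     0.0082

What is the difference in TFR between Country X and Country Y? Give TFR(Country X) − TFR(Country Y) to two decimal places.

2.63

Country X:
  Sum of ASFRs = 0.0688 + 0.2788 + 0.3417 + 0.1378 + 0.0165 + 0.0008 + 0.0000 = 0.8444
  TFR = 5 × 0.8444 = 4.222
Country Y:
  Sum of ASFRs = 0.0101 + 0.0418 + 0.0686 + 0.0910 + 0.0662 + 0.0329 + 0.0082 = 0.3188
  TFR = 5 × 0.3188 = 1.594
Difference = 4.222 − 1.594 = 2.628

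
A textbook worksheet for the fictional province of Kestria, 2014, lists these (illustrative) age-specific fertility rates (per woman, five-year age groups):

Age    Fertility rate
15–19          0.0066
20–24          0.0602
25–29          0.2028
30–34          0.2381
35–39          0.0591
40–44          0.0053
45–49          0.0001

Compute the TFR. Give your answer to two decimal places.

Sum of ASFRs = 0.0066 + 0.0602 + 0.2028 + 0.2381 + 0.0591 + 0.0053 + 0.0001 = 0.5722
TFR = 5 × 0.5722 = 2.861

2.86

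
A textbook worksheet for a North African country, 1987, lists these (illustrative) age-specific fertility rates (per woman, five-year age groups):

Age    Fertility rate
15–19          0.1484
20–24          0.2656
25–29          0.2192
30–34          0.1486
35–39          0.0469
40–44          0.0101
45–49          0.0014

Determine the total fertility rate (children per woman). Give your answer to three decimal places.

Sum of ASFRs = 0.1484 + 0.2656 + 0.2192 + 0.1486 + 0.0469 + 0.0101 + 0.0014 = 0.8402
TFR = 5 × 0.8402 = 4.201

4.201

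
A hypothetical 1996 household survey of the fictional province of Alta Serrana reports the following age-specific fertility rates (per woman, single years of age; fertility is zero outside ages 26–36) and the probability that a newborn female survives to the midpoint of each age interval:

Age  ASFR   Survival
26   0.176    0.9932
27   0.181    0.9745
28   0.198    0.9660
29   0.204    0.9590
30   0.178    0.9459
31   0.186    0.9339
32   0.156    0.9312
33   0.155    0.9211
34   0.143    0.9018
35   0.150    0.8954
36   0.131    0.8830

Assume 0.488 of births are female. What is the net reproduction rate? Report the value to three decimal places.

Proportion female at birth = 0.488.
Weighting each age-specific rate by interval width and survival:
  26: 1 × 0.176 × 0.9932 = 0.17480
  27: 1 × 0.181 × 0.9745 = 0.17638
  28: 1 × 0.198 × 0.9660 = 0.19127
  29: 1 × 0.204 × 0.9590 = 0.19564
  30: 1 × 0.178 × 0.9459 = 0.16837
  31: 1 × 0.186 × 0.9339 = 0.17371
  32: 1 × 0.156 × 0.9312 = 0.14527
  33: 1 × 0.155 × 0.9211 = 0.14277
  34: 1 × 0.143 × 0.9018 = 0.12896
  35: 1 × 0.150 × 0.8954 = 0.13431
  36: 1 × 0.131 × 0.8830 = 0.11567
Sum = 1.74715
NRR = 0.488 × 1.74715 = 0.85261
With NRR below 1 the population is below replacement fertility.

0.853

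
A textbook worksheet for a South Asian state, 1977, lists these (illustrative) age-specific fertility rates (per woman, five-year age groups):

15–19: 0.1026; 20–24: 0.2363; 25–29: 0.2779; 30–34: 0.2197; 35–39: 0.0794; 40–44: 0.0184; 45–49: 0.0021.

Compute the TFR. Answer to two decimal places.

Sum of ASFRs = 0.1026 + 0.2363 + 0.2779 + 0.2197 + 0.0794 + 0.0184 + 0.0021 = 0.9364
TFR = 5 × 0.9364 = 4.682

4.68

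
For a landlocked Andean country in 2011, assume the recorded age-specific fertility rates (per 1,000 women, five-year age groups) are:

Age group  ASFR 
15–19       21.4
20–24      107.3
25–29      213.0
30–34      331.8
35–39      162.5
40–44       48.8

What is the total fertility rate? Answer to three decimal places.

Sum of ASFRs = 21.4 + 107.3 + 213.0 + 331.8 + 162.5 + 48.8 = 884.8
TFR = 5 × 884.8 / 1000 = 4.424

4.424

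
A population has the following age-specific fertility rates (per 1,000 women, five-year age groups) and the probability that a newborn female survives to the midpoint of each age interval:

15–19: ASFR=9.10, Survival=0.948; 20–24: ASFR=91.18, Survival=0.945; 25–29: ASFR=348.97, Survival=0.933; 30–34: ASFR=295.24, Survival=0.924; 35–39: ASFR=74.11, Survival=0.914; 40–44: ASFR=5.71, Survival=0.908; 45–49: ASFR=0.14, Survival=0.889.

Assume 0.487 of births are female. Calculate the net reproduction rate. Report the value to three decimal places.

Proportion female at birth = 0.487.
Per-age-group product (5 × ASFR × survival probability):
  15–19: 5 × 9.10/1000 × 0.948 = 0.04313
  20–24: 5 × 91.18/1000 × 0.945 = 0.43083
  25–29: 5 × 348.97/1000 × 0.933 = 1.62795
  30–34: 5 × 295.24/1000 × 0.924 = 1.36401
  35–39: 5 × 74.11/1000 × 0.914 = 0.33868
  40–44: 5 × 5.71/1000 × 0.908 = 0.02592
  45–49: 5 × 0.14/1000 × 0.889 = 0.00062
Sum = 3.83114
NRR = 0.487 × 3.83114 = 1.86577

1.866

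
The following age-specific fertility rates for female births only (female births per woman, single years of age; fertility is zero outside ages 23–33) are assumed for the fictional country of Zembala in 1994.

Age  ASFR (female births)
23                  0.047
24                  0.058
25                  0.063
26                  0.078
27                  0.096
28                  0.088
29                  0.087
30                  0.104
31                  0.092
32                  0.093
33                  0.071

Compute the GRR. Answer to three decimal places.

Sum of female ASFRs = 0.047 + 0.058 + 0.063 + 0.078 + 0.096 + 0.088 + 0.087 + 0.104 + 0.092 + 0.093 + 0.071 = 0.877
GRR = 0.877

0.877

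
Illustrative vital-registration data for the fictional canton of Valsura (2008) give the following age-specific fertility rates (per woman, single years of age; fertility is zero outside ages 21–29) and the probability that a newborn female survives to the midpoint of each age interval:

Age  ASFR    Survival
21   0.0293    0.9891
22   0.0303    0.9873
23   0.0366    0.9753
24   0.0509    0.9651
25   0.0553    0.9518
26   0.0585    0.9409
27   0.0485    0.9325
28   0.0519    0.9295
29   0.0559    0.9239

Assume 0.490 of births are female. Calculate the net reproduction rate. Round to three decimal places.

Proportion female at birth = 0.490.
Weighting each age-specific rate by interval width and survival:
  21: 1 × 0.0293 × 0.9891 = 0.02898
  22: 1 × 0.0303 × 0.9873 = 0.02992
  23: 1 × 0.0366 × 0.9753 = 0.03570
  24: 1 × 0.0509 × 0.9651 = 0.04912
  25: 1 × 0.0553 × 0.9518 = 0.05263
  26: 1 × 0.0585 × 0.9409 = 0.05504
  27: 1 × 0.0485 × 0.9325 = 0.04523
  28: 1 × 0.0519 × 0.9295 = 0.04824
  29: 1 × 0.0559 × 0.9239 = 0.05165
Sum = 0.39651
NRR = 0.490 × 0.39651 = 0.19429

0.194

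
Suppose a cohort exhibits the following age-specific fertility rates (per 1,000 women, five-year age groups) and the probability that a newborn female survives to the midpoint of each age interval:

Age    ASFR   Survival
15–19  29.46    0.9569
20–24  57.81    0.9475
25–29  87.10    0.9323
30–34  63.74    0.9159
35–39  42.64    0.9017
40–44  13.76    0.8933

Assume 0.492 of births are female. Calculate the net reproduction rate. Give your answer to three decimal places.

Proportion female at birth = 0.492.
Each age group contributes 5 × ASFR × survival:
  15–19: 5 × 29.46/1000 × 0.9569 = 0.14095
  20–24: 5 × 57.81/1000 × 0.9475 = 0.27387
  25–29: 5 × 87.10/1000 × 0.9323 = 0.40602
  30–34: 5 × 63.74/1000 × 0.9159 = 0.29190
  35–39: 5 × 42.64/1000 × 0.9017 = 0.19224
  40–44: 5 × 13.76/1000 × 0.8933 = 0.06146
Sum = 1.36644
NRR = 0.492 × 1.36644 = 0.67229

0.672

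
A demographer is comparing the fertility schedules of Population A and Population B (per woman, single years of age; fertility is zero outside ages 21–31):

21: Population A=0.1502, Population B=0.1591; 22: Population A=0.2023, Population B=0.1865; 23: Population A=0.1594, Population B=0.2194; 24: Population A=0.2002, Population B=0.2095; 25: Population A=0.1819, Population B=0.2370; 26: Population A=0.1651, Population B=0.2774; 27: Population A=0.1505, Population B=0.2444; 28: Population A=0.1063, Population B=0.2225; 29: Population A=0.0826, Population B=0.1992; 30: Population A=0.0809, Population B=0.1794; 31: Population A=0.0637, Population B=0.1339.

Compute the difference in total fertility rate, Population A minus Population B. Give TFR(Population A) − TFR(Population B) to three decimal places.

-0.725

Population A:
  Sum of ASFRs = 0.1502 + 0.2023 + 0.1594 + 0.2002 + 0.1819 + 0.1651 + 0.1505 + 0.1063 + 0.0826 + 0.0809 + 0.0637 = 1.5431
  TFR = 1.5431
Population B:
  Sum of ASFRs = 0.1591 + 0.1865 + 0.2194 + 0.2095 + 0.2370 + 0.2774 + 0.2444 + 0.2225 + 0.1992 + 0.1794 + 0.1339 = 2.2683
  TFR = 2.2683
Difference = 1.5431 − 2.2683 = -0.7252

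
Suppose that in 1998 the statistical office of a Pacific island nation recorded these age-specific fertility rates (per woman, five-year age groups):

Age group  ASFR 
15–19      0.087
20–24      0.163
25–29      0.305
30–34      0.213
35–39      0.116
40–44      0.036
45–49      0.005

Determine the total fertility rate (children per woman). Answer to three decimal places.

Sum of ASFRs = 0.087 + 0.163 + 0.305 + 0.213 + 0.116 + 0.036 + 0.005 = 0.925
TFR = 5 × 0.925 = 4.625

4.625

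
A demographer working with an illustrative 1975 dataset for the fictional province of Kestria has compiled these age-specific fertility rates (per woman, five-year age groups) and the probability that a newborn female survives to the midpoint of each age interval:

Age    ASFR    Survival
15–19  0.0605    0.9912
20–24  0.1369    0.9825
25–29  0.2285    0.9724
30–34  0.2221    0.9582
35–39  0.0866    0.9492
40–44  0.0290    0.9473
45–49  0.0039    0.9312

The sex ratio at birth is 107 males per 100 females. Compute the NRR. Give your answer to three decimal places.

1.794

Proportion female at birth = 100 / (100 + 107) = 0.48309.
Each age group contributes 5 × ASFR × survival:
  15–19: 5 × 0.0605 × 0.9912 = 0.29984
  20–24: 5 × 0.1369 × 0.9825 = 0.67252
  25–29: 5 × 0.2285 × 0.9724 = 1.11097
  30–34: 5 × 0.2221 × 0.9582 = 1.06408
  35–39: 5 × 0.0866 × 0.9492 = 0.41100
  40–44: 5 × 0.0290 × 0.9473 = 0.13736
  45–49: 5 × 0.0039 × 0.9312 = 0.01816
Sum = 3.71393
NRR = 0.48309 × 3.71393 = 1.79416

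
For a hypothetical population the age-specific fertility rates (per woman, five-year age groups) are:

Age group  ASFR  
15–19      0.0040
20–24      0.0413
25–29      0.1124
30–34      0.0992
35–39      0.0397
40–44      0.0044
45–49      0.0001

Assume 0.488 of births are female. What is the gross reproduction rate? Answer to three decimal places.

0.735

Proportion female at birth = 0.488.
Sum of ASFRs = 0.0040 + 0.0413 + 0.1124 + 0.0992 + 0.0397 + 0.0044 + 0.0001 = 0.3011
TFR = 5 × 0.3011 = 1.5055
GRR = 0.488 × 1.5055 = 0.73468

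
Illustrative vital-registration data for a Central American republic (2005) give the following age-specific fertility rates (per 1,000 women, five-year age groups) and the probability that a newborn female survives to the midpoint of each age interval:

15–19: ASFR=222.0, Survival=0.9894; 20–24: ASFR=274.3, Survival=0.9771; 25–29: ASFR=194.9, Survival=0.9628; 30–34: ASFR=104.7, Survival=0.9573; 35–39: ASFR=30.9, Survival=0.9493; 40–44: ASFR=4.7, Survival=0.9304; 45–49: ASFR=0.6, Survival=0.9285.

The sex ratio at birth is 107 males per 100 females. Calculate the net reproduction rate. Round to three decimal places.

1.956

Proportion female at birth = 100 / (100 + 107) = 0.48309.
Each age group contributes 5 × ASFR × survival:
  15–19: 5 × 222.0/1000 × 0.9894 = 1.09823
  20–24: 5 × 274.3/1000 × 0.9771 = 1.34009
  25–29: 5 × 194.9/1000 × 0.9628 = 0.93825
  30–34: 5 × 104.7/1000 × 0.9573 = 0.50115
  35–39: 5 × 30.9/1000 × 0.9493 = 0.14667
  40–44: 5 × 4.7/1000 × 0.9304 = 0.02186
  45–49: 5 × 0.6/1000 × 0.9285 = 0.00279
Sum = 4.04904
NRR = 0.48309 × 4.04904 = 1.95605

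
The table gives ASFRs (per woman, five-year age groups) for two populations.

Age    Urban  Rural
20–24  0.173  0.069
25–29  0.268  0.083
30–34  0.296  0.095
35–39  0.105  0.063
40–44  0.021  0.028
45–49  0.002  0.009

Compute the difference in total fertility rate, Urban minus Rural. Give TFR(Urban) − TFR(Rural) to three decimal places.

Urban:
  Sum of ASFRs = 0.173 + 0.268 + 0.296 + 0.105 + 0.021 + 0.002 = 0.865
  TFR = 5 × 0.865 = 4.325
Rural:
  Sum of ASFRs = 0.069 + 0.083 + 0.095 + 0.063 + 0.028 + 0.009 = 0.347
  TFR = 5 × 0.347 = 1.735
Difference = 4.325 − 1.735 = 2.59

2.590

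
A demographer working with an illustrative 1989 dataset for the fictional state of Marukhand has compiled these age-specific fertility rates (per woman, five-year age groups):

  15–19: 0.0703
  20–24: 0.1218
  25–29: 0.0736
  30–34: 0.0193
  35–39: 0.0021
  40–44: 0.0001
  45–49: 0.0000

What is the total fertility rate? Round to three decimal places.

1.436

Sum of ASFRs = 0.0703 + 0.1218 + 0.0736 + 0.0193 + 0.0021 + 0.0001 + 0.0000 = 0.2872
TFR = 5 × 0.2872 = 1.436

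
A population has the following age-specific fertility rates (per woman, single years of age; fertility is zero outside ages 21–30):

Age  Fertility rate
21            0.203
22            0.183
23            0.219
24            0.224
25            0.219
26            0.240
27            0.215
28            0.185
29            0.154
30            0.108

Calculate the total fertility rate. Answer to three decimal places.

1.950

Sum of ASFRs = 0.203 + 0.183 + 0.219 + 0.224 + 0.219 + 0.240 + 0.215 + 0.185 + 0.154 + 0.108 = 1.950
TFR = 1.95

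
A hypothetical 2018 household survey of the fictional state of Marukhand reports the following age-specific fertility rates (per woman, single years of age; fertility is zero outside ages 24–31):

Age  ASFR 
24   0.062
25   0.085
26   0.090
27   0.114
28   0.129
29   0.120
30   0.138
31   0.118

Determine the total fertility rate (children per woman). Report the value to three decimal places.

Sum of ASFRs = 0.062 + 0.085 + 0.090 + 0.114 + 0.129 + 0.120 + 0.138 + 0.118 = 0.856
TFR = 0.856

0.856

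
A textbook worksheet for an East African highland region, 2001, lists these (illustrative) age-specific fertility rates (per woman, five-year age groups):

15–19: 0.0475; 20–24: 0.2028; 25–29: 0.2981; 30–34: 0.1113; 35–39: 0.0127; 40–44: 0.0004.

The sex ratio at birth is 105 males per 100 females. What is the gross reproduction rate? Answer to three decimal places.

Proportion female at birth = 100 / (100 + 105) = 0.48780.
Sum of ASFRs = 0.0475 + 0.2028 + 0.2981 + 0.1113 + 0.0127 + 0.0004 = 0.6728
TFR = 5 × 0.6728 = 3.364
GRR = 0.48780 × 3.364 = 1.64096

1.641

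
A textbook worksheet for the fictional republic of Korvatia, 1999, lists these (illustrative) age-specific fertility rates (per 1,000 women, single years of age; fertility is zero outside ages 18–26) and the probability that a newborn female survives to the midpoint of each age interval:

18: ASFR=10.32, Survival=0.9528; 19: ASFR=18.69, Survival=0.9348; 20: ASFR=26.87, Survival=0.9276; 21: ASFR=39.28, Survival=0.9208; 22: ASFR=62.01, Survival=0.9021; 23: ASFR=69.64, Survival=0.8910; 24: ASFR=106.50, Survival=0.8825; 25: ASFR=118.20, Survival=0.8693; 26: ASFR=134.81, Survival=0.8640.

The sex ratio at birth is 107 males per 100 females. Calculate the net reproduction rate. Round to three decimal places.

0.251

Proportion female at birth = 100 / (100 + 107) = 0.48309.
Per-age-group product (1 × ASFR × survival probability):
  18: 1 × 10.32/1000 × 0.9528 = 0.00983
  19: 1 × 18.69/1000 × 0.9348 = 0.01747
  20: 1 × 26.87/1000 × 0.9276 = 0.02492
  21: 1 × 39.28/1000 × 0.9208 = 0.03617
  22: 1 × 62.01/1000 × 0.9021 = 0.05594
  23: 1 × 69.64/1000 × 0.8910 = 0.06205
  24: 1 × 106.50/1000 × 0.8825 = 0.09399
  25: 1 × 118.20/1000 × 0.8693 = 0.10275
  26: 1 × 134.81/1000 × 0.8640 = 0.11648
Sum = 0.51960
NRR = 0.48309 × 0.51960 = 0.25101
An NRR under 1 implies long-run decline under these rates.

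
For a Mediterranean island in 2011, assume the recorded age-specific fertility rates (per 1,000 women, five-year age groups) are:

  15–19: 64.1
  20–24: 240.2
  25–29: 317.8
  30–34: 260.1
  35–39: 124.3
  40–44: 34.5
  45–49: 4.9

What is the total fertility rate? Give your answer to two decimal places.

5.23

Sum of ASFRs = 64.1 + 240.2 + 317.8 + 260.1 + 124.3 + 34.5 + 4.9 = 1045.9
TFR = 5 × 1045.9 / 1000 = 5.2295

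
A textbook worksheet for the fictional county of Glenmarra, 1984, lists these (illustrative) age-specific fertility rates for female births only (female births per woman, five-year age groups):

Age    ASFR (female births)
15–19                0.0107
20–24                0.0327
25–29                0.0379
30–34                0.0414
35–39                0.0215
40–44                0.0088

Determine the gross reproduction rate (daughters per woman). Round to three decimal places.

0.765

Sum of female ASFRs = 0.0107 + 0.0327 + 0.0379 + 0.0414 + 0.0215 + 0.0088 = 0.1530
GRR = 5 × 0.1530 = 0.765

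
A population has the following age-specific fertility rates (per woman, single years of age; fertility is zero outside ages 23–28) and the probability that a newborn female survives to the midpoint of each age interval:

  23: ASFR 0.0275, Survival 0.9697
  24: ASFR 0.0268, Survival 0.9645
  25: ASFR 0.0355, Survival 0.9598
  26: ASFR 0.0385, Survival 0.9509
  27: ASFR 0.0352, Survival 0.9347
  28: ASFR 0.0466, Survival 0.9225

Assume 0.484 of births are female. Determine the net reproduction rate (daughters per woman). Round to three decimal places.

0.096

Proportion female at birth = 0.484.
Each age group contributes 1 × ASFR × survival:
  23: 1 × 0.0275 × 0.9697 = 0.02667
  24: 1 × 0.0268 × 0.9645 = 0.02585
  25: 1 × 0.0355 × 0.9598 = 0.03407
  26: 1 × 0.0385 × 0.9509 = 0.03661
  27: 1 × 0.0352 × 0.9347 = 0.03290
  28: 1 × 0.0466 × 0.9225 = 0.04299
Sum = 0.19909
NRR = 0.484 × 0.19909 = 0.09636
An NRR under 1 implies long-run decline under these rates.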